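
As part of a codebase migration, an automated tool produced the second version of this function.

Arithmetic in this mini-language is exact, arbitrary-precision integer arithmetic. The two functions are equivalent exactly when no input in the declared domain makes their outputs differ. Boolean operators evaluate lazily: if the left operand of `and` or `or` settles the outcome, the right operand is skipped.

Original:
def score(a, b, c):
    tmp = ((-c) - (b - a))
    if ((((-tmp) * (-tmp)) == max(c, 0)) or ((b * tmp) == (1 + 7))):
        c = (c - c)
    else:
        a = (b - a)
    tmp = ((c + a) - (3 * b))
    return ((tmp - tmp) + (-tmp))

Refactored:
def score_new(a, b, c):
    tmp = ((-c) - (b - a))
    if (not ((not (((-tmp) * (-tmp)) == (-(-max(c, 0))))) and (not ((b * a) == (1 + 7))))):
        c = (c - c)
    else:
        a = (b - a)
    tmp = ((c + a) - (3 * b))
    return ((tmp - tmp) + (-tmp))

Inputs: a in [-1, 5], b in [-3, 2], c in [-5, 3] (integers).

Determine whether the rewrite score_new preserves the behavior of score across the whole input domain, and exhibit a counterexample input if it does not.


Run the pair on a=1, b=2, c=-5.
score: tmp := 4 | ((((-tmp) * (-tmp)) == max(c, 0)) or ((b * tmp) == (1 + 7))): true | c := 0 | tmp := -5 | result 5
score_new: tmp := 4 | (not ((not (((-tmp) * (-tmp)) == (-(-max(c, 0))))) and (not ((b * a) == (1 + 7))))): false | a := 1 | tmp := -10 | result 10
5 != 10, so the rewrite changes behavior.
verdict: not equivalent; witness: a=1, b=2, c=-5


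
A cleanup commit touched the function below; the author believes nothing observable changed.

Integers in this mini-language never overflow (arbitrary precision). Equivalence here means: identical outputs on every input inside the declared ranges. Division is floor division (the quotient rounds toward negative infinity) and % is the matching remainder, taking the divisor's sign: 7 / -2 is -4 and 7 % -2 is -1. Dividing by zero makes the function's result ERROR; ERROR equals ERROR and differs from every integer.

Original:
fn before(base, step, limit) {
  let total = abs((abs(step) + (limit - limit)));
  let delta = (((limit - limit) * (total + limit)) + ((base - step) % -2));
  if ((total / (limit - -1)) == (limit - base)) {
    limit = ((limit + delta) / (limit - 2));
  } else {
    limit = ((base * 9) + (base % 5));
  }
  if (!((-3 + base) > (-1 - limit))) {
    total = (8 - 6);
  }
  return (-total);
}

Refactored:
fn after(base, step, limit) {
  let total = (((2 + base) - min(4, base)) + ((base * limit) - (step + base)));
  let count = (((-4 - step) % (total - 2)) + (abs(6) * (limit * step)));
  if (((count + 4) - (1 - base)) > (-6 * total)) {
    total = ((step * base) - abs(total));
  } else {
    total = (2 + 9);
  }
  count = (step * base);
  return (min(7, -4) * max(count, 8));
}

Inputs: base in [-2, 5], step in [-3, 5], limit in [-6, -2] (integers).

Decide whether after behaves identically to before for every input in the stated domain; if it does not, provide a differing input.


Not equivalent: base=-2, step=-3, limit=-6 separates them (-2 vs -32).
before: total := 3 | delta := -1 | ((total / (limit - -1)) == (limit - base)): false | limit := -15 | (!((-3 + base) > (-1 - limit))): true | total := 2 | result -2
after: total := 19 | count := 124 | (((count + 4) - (1 - base)) > (-6 * total)): true | total := -13 | count := 6 | result -32
verdict: not equivalent; witness: base=-2, step=-3, limit=-6


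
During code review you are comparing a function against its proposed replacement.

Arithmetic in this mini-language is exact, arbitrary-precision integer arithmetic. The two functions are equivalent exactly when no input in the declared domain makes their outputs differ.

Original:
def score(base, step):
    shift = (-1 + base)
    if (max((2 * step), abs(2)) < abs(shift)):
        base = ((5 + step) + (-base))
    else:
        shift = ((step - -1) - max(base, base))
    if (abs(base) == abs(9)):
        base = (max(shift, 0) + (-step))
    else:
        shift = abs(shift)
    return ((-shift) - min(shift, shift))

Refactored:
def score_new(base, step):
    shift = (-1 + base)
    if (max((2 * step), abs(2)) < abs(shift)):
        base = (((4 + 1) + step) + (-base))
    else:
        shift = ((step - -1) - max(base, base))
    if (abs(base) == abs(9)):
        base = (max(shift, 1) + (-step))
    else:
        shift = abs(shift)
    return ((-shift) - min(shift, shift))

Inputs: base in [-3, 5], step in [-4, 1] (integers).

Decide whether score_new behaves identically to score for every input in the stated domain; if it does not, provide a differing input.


Although `0` became `1`, no input in the stated domain can expose it; all 54 inputs agree.
verdict: equivalent


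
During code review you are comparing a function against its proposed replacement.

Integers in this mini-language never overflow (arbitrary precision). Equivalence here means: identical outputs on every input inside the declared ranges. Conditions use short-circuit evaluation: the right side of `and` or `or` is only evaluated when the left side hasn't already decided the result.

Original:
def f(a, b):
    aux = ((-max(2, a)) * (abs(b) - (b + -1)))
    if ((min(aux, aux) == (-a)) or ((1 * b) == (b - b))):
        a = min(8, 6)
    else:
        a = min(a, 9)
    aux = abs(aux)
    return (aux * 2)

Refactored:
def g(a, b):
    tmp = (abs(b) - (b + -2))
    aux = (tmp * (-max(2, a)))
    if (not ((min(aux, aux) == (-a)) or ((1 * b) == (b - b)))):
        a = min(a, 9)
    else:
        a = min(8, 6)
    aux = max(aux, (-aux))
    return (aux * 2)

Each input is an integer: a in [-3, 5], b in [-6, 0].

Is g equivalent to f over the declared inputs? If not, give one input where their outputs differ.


There is a counterexample at a=-3, b=-6: 52 on one side, 56 on the other.
f: aux becomes -26; next ((min(aux, aux) == (-a)) or ((1 * b) == (b - b))) evaluates to false; next a becomes -3; next aux becomes 26; next final value 52
g: tmp becomes 14; next aux becomes -28; next (not ((min(aux, aux) == (-a)) or ((1 * b) == (b - b)))) evaluates to true; next a becomes -3; next aux becomes 28; next final value 56
verdict: not equivalent; witness: a=-3, b=-6


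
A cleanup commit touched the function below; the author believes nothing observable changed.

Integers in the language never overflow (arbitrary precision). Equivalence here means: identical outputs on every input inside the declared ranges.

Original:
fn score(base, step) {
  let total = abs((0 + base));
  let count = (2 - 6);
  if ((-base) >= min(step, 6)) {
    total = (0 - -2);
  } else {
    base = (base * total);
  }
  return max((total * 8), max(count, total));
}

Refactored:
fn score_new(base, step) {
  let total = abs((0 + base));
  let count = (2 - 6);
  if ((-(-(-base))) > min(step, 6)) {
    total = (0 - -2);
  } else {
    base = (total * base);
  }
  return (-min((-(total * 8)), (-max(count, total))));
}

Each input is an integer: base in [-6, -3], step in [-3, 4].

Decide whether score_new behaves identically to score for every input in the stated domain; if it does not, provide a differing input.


At base=-4, step=4: score gives 16, score_new gives 32.
verdict: not equivalent; witness: base=-4, step=4


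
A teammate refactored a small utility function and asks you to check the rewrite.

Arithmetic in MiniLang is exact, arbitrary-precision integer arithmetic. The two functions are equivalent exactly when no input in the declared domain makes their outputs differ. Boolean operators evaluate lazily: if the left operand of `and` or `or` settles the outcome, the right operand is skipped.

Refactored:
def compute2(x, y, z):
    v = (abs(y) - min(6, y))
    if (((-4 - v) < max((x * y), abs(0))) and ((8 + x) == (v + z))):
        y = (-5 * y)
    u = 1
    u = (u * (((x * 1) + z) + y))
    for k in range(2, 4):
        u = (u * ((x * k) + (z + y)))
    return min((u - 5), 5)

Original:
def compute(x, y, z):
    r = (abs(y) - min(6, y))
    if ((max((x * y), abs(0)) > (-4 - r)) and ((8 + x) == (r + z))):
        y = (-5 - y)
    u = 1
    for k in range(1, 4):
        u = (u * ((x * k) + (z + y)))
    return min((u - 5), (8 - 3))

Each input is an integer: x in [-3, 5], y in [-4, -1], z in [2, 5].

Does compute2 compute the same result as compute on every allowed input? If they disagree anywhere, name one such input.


There is a counterexample at x=-3, y=-1, z=3: -285 on one side, -15 on the other.
compute: r = 2; ((max((x * y), abs(0)) > (-4 - r)) and ((8 + x) == (r + z))) -> true; y = -4; u = 1; [k=1]; u = -4; [k=2]; u = 28; [k=3]; u = -280; return -285
compute2: v = 2; (((-4 - v) < max((x * y), abs(0))) and ((8 + x) == (v + z))) -> true; y = 5; u = 1; u = 5; [k=2]; u = 10; [k=3]; u = -10; return -15
verdict: not equivalent; witness: x=-3, y=-1, z=3


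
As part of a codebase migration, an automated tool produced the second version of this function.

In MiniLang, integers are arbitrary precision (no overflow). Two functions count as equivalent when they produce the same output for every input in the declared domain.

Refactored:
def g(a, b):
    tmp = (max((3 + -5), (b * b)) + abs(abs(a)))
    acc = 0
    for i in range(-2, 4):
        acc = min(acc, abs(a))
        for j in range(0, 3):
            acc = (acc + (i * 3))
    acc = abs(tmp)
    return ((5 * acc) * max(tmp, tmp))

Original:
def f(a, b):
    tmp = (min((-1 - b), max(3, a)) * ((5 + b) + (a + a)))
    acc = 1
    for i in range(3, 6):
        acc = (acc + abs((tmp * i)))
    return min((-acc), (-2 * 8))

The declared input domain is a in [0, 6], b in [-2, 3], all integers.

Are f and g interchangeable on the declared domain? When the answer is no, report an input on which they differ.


These are not equivalent — on a=0, b=-2 the outputs split (-37 vs 80).
f: tmp becomes 3; next acc becomes 1; next at i=3:; next acc becomes 10; next at i=4:; next acc becomes 22; next at i=5:; next acc becomes 37; next final value -37
g: tmp becomes 4; next acc becomes 0; next at i=-2:; next acc becomes 0; next at j=0:; next acc becomes -6; next at j=1:; next acc becomes -12; next at j=2:; next acc becomes -18; next at i=-1:; next acc becomes -18; next at j=0:; next acc becomes -21; next at j=1:; next acc becomes -24; next at j=2:; next acc becomes -27; next at i=0:; next acc becomes -27; next at j=0:; next acc becomes -27; next at j=1:; next acc becomes -27; next at j=2:; next acc becomes -27; next at i=1:; next acc becomes -27; next at j=0:; next acc becomes -24; next at j=1:; next acc becomes -21; next at j=2:; next acc becomes -18; next at i=2:; next acc becomes -18; next at j=0:; next acc becomes -12; next at j=1:; next acc becomes -6; next at j=2:; next acc becomes 0; next at i=3:; next acc becomes 0; next at j=0:; next acc becomes 9; next at j=1:; next acc becomes 18; next at j=2:; next acc becomes 27; next acc becomes 4; next final value 80
verdict: not equivalent; witness: a=0, b=-2


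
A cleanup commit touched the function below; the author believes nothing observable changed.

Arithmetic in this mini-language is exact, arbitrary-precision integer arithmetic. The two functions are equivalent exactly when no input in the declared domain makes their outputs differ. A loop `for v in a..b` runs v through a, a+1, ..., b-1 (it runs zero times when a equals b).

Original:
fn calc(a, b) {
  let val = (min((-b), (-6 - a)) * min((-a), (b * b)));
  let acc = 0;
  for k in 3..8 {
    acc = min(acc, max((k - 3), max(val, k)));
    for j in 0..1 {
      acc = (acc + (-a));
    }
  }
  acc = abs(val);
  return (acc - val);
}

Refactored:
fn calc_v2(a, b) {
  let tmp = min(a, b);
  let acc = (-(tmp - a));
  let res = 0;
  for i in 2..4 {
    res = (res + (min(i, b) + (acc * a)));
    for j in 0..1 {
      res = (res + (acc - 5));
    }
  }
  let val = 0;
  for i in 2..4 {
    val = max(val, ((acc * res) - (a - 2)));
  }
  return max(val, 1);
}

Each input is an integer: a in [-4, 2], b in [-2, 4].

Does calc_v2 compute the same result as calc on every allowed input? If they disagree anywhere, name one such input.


Run the pair on a=-4, b=-2.
calc: val = -8; acc = 0; [k=3]; acc = 0; [j=0]; acc = 4; [k=4]; acc = 4; [j=0]; acc = 8; [k=5]; acc = 5; [j=0]; acc = 9; [k=6]; acc = 6; [j=0]; acc = 10; [k=7]; acc = 7; [j=0]; acc = 11; acc = 8; return 16
calc_v2: tmp = -4; acc = 0; res = 0; [i=2]; res = -2; [j=0]; res = -7; [i=3]; res = -9; [j=0]; res = -14; val = 0; [i=2]; val = 6; [i=3]; val = 6; return 6
16 against 6: the behavior changed.
verdict: not equivalent; witness: a=-4, b=-2


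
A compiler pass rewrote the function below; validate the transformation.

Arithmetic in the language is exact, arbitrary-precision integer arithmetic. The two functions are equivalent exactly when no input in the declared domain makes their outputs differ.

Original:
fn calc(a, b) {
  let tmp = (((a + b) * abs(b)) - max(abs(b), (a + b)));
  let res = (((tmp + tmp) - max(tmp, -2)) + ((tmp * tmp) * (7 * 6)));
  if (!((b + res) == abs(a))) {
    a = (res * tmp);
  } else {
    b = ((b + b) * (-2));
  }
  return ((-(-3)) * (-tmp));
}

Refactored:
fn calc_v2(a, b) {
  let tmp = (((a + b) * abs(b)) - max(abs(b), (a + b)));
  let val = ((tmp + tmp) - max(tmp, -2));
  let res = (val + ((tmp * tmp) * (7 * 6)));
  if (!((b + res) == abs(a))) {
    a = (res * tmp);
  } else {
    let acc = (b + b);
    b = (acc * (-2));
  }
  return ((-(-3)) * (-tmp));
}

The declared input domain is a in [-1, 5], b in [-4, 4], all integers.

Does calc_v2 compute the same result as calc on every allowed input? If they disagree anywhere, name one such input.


Side by side, the visible changes include: local variable names differ, plus statement counts differ.
One worked example (a=2, b=1) — calc: tmp becomes 0; next res becomes 0; next (!((b + res) == abs(a))) evaluates to true; next a becomes 0; next final value 0; calc_v2: tmp becomes 0; next val becomes 0; next res becomes 0; next (!((b + res) == abs(a))) evaluates to true; next a becomes 0; next final value 0; agreement on 0.
Every one of the 63 inputs gives matching results.
verdict: equivalent


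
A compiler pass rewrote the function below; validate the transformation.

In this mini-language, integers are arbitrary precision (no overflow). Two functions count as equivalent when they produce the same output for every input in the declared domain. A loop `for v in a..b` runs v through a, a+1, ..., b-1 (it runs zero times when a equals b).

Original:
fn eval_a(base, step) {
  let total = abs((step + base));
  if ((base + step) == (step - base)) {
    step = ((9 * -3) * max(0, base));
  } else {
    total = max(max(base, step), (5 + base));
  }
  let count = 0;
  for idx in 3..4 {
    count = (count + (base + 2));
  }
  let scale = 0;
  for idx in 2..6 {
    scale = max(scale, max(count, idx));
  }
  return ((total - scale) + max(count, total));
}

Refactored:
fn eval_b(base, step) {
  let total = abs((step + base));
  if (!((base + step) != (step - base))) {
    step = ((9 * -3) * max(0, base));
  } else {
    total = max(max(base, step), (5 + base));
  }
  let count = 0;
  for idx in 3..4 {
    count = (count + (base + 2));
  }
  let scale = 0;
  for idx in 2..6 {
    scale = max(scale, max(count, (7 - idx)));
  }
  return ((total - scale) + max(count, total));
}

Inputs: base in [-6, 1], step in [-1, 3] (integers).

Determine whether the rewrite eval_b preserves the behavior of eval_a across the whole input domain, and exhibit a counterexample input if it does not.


Differences: comparison usage differs, plus arithmetic usage differs, plus boolean connective usage differs, plus constant usage differs — yet all 40 inputs agree.
verdict: equivalent


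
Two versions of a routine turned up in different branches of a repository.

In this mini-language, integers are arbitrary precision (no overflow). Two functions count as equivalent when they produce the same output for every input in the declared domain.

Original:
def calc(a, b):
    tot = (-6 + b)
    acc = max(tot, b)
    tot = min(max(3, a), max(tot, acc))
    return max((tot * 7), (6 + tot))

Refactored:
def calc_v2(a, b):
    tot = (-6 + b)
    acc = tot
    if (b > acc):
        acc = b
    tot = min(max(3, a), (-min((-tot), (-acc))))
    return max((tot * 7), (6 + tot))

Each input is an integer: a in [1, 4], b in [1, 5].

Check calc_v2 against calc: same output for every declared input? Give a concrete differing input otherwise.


Behavior is preserved: although min/max/abs usage differs, branching structure differs, comparison usage differs, statement counts differ, the outputs never diverge.
One worked example (a=4, b=5) — calc: tot = -1; acc = 5; tot = 4; return 28; calc_v2: tot = -1; acc = -1; (b > acc) -> true; acc = 5; tot = 4; return 28; agreement on 28.
Checked all 20 inputs in the declared domain: the outputs agree on every one.
verdict: equivalent


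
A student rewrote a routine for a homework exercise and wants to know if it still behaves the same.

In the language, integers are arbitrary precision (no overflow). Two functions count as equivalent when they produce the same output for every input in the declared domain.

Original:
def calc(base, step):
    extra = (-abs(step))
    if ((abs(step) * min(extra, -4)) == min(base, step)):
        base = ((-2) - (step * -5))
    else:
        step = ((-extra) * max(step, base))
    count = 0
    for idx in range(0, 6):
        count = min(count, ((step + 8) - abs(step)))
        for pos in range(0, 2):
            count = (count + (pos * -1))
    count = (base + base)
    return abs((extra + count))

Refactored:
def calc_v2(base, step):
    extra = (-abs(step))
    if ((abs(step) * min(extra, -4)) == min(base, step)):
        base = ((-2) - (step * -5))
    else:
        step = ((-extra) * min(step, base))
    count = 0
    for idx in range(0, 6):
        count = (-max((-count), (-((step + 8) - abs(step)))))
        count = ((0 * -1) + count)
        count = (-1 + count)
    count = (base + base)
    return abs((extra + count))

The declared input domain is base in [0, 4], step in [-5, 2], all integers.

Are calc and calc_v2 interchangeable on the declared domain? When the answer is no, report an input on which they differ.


Equivalent. The edit looks behavioral (`max(step, base)` became `min(step, base)`), but over these ranges it never changes the outcome.
An exhaustive pass over the 40 declared inputs shows identical outputs.
Tracing base=2, step=-2: calc: extra becomes -2; next ((abs(step) * min(extra, -4)) == min(base, step)) evaluates to false; next step becomes 4; next count becomes 0; next at idx=0:; next count becomes 0; next at pos=0:; next count becomes 0; next at pos=1:; next count becomes -1; next at idx=1:; next count becomes -1; next at pos=0:; next count becomes -1; next at pos=1:; next count becomes -2; next at idx=2:; next count becomes -2; next at pos=0:; next count becomes -2; next at pos=1:; next count becomes -3; next at idx=3:; next count becomes -3; next at pos=0:; next count becomes -3; next at pos=1:; next count becomes -4; next at idx=4:; next count becomes -4; next at pos=0:; next count becomes -4; next at pos=1:; next count becomes -5; next at idx=5:; next count becomes -5; next at pos=0:; next count becomes -5; next at pos=1:; next count becomes -6; next count becomes 4; next final value 2 | calc_v2: extra becomes -2; next ((abs(step) * min(extra, -4)) == min(base, step)) evaluates to false; next step becomes -4; next count becomes 0; next at idx=0:; next count becomes 0; next count becomes 0; next count becomes -1; next at idx=1:; next count becomes -1; next count becomes -1; next count becomes -2; next at idx=2:; next count becomes -2; next count becomes -2; next count becomes -3; next at idx=3:; next count becomes -3; next count becomes -3; next count becomes -4; next at idx=4:; next count becomes -4; next count becomes -4; next count becomes -5; next at idx=5:; next count becomes -5; next count becomes -5; next count becomes -6; next count becomes 4; next final value 2 — matching result 2.
verdict: equivalent


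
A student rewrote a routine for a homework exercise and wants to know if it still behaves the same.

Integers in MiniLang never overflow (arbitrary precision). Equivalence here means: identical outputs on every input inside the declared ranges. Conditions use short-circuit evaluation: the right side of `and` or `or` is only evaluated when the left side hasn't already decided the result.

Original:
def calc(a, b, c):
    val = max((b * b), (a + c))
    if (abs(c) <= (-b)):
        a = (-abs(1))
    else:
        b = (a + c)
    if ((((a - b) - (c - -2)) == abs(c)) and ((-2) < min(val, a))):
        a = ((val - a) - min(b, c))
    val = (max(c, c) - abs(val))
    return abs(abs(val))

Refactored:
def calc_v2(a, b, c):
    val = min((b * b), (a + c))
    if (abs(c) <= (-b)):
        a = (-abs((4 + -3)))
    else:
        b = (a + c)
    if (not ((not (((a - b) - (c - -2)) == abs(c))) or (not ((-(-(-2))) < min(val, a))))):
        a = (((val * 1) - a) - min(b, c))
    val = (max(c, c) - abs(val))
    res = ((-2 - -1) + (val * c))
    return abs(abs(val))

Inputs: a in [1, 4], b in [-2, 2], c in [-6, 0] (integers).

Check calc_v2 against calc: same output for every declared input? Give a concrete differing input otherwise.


There is a counterexample at a=1, b=-2, c=-6: 10 on one side, 11 on the other.
calc: val=4, then (abs(c) <= (-b)) is false, then b=-5, then ((((a - b) - (c - -2)) == abs(c)) and ((-2) < min(val, a))) is false, then val=-10, then returns 10
calc_v2: val=-5, then (abs(c) <= (-b)) is false, then b=-5, then (not ((not (((a - b) - (c - -2)) == abs(c))) or (not ((-(-(-2))) < min(val, a))))) is false, then val=-11, then res=65, then returns 11
verdict: not equivalent; witness: a=1, b=-2, c=-6


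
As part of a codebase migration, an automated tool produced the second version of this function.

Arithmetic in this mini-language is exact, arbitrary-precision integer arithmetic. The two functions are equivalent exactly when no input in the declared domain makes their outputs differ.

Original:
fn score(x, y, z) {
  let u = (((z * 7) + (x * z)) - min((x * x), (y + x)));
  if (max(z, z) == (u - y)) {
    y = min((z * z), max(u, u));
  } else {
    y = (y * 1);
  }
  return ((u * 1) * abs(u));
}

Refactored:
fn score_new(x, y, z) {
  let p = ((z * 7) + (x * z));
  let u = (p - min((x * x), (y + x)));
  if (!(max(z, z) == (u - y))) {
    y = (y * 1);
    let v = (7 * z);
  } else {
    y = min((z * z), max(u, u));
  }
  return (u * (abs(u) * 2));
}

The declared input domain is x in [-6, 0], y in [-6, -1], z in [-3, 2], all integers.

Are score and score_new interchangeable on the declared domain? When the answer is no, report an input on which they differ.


These are not equivalent — on x=-6, y=-6, z=-3 the outputs split (81 vs 162).
score: u = 9; (max(z, z) == (u - y)) -> false; y = -6; return 81
score_new: p = -3; u = 9; (!(max(z, z) == (u - y))) -> true; y = -6; v = -21; return 162
verdict: not equivalent; witness: x=-6, y=-6, z=-3


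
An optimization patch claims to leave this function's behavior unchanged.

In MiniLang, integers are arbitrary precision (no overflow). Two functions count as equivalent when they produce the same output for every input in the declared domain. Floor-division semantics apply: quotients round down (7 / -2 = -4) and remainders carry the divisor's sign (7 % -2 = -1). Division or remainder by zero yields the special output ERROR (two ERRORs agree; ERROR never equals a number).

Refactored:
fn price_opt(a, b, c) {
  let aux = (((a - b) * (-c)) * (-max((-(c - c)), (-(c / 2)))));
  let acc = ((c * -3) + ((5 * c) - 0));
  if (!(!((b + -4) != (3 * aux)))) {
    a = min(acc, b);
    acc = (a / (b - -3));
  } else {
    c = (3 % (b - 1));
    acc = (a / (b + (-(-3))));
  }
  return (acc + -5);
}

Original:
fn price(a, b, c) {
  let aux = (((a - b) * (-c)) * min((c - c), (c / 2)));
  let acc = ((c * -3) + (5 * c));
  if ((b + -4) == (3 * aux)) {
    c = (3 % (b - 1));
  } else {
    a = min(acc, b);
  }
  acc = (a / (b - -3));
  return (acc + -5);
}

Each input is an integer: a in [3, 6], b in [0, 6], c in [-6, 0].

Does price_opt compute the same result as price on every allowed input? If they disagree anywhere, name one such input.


Equivalent — the differences include boolean connective usage differs; and comparison usage differs; and statement counts differ; and arithmetic usage differs; and min/max/abs usage differs; and constant usage differs, yet no declared input distinguishes the two.
Tracing a=3, b=4, c=-4: price: aux = 8; acc = -8; ((b + -4) == (3 * aux)) -> false; a = -8; acc = -2; return -7 | price_opt: aux = 8; acc = -8; (!(!((b + -4) != (3 * aux)))) -> true; a = -8; acc = -2; return -7 — matching result -7.
Across all 196 domain points the two functions coincide.
verdict: equivalent


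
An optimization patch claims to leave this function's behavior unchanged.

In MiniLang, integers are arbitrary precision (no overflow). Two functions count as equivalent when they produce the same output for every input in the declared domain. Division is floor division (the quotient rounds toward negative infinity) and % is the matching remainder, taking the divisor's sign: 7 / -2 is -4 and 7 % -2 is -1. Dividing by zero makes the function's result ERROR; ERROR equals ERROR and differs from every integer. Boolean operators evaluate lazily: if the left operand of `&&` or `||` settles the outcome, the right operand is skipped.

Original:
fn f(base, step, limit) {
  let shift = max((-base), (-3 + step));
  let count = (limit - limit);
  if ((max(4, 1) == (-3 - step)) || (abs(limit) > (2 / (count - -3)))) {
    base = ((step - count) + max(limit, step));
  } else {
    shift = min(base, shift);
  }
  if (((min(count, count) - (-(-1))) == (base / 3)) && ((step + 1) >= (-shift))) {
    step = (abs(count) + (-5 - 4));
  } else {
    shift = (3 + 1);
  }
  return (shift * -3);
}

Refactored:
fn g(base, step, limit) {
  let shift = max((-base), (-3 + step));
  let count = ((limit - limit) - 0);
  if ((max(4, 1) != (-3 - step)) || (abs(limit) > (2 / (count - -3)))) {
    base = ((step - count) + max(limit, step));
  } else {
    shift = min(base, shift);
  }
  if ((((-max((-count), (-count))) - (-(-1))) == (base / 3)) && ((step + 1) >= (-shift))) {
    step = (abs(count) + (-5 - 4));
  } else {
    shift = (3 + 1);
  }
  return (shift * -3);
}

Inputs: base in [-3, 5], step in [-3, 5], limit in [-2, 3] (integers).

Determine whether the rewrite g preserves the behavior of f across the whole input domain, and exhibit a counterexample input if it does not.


Evaluate both at base=-3, step=-3, limit=0.
f: shift=3, then count=0, then ((max(4, 1) == (-3 - step)) || (abs(limit) > (2 / (count - -3)))) is false, then shift=-3, then (((min(count, count) - (-(-1))) == (base / 3)) && ((step + 1) >= (-shift))) is false, then shift=4, then returns -12
g: shift=3, then count=0, then ((max(4, 1) != (-3 - step)) || (abs(limit) > (2 / (count - -3)))) is true, then base=-3, then ((((-max((-count), (-count))) - (-(-1))) == (base / 3)) && ((step + 1) >= (-shift))) is true, then step=-9, then returns -9
-12 against -9: the behavior changed.
verdict: not equivalent; witness: base=-3, step=-3, limit=0


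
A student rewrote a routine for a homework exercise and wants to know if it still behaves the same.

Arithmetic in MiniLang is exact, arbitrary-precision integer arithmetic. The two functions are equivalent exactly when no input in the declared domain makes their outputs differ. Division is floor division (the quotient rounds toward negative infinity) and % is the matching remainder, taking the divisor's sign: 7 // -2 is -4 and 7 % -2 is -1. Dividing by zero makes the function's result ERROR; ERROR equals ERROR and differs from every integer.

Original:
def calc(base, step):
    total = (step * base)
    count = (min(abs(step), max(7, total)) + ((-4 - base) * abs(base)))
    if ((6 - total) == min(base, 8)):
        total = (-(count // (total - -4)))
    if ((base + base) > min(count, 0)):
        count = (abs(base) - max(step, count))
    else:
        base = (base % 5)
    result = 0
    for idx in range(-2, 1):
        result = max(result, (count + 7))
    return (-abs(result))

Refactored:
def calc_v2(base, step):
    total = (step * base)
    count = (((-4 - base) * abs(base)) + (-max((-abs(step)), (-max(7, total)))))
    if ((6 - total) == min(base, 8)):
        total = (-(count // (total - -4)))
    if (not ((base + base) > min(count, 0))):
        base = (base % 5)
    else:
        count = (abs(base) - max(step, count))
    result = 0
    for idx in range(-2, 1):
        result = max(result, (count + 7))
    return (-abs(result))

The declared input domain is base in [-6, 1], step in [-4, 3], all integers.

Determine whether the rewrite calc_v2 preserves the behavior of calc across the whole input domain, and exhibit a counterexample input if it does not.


Equivalent — the differences include min/max/abs usage differs; also boolean connective usage differs, yet no declared input distinguishes the two.
Tracing base=-2, step=2: calc: total=-4, then count=-2, then ((6 - total) == min(base, 8)) is false, then ((base + base) > min(count, 0)) is false, then base=3, then result=0, then (idx=-2), then result=5, then (idx=-1), then result=5, then (idx=0), then result=5, then returns -5 | calc_v2: total=-4, then count=-2, then ((6 - total) == min(base, 8)) is false, then (not ((base + base) > min(count, 0))) is true, then base=3, then result=0, then (idx=-2), then result=5, then (idx=-1), then result=5, then (idx=0), then result=5, then returns -5 — matching result -5.
Checked all 64 inputs in the declared domain: the outputs agree on every one.
verdict: equivalent


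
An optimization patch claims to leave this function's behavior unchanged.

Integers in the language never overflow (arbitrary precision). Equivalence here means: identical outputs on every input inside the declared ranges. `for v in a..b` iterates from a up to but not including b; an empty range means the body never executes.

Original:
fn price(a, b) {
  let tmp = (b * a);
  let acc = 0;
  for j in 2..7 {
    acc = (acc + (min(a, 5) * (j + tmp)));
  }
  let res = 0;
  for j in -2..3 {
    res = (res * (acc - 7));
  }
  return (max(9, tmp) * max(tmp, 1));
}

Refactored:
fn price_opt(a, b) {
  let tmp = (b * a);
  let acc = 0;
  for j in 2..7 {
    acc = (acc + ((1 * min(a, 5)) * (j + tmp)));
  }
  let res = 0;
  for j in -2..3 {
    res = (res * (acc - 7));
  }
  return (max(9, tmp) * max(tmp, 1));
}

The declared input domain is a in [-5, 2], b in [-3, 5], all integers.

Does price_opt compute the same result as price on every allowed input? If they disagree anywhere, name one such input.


Although arithmetic usage differs; constant usage differs, 72/72 inputs agree.
verdict: equivalent


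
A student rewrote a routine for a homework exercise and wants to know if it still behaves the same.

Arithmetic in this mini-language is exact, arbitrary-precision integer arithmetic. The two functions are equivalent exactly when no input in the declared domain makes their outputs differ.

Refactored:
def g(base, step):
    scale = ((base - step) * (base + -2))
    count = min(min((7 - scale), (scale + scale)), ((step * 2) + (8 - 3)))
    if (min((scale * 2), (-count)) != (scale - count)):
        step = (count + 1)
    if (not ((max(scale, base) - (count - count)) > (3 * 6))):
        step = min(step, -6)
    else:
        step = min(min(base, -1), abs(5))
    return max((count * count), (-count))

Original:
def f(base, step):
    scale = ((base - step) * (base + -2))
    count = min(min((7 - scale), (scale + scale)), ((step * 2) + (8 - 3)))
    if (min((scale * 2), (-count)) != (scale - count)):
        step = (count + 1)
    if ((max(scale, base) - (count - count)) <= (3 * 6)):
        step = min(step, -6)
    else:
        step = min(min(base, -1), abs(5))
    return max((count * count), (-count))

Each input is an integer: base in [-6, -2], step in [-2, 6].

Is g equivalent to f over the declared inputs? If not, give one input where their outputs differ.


Comparing the listings, the differences include: comparison usage differs, boolean connective usage differs.
Tracing base=-3, step=6: f: scale=45, then count=-38, then (min((scale * 2), (-count)) != (scale - count)) is true, then step=-37, then ((max(scale, base) - (count - count)) <= (3 * 6)) is false, then step=-3, then returns 1444 | g: scale=45, then count=-38, then (min((scale * 2), (-count)) != (scale - count)) is true, then step=-37, then (not ((max(scale, base) - (count - count)) > (3 * 6))) is false, then step=-3, then returns 1444 — matching result 1444.
An exhaustive pass over the 45 declared inputs shows identical outputs.
verdict: equivalent


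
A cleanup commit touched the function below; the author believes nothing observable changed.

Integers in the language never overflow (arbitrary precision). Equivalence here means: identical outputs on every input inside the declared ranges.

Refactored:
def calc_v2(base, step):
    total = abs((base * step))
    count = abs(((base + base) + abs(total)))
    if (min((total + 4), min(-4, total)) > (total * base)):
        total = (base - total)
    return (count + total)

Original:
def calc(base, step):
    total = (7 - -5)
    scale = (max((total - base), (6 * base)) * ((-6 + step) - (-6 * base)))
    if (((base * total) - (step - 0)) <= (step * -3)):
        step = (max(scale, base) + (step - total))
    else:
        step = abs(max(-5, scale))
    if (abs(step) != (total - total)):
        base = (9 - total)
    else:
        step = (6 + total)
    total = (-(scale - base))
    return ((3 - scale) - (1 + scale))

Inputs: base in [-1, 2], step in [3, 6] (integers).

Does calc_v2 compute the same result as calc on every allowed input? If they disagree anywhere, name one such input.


There is a counterexample at base=-1, step=3: 236 on one side, 4 on the other.
calc: total=12, then scale=-117, then (((base * total) - (step - 0)) <= (step * -3)) is true, then step=-10, then (abs(step) != (total - total)) is true, then base=-3, then total=114, then returns 236
calc_v2: total=3, then count=1, then (min((total + 4), min(-4, total)) > (total * base)) is false, then returns 4
verdict: not equivalent; witness: base=-1, step=3


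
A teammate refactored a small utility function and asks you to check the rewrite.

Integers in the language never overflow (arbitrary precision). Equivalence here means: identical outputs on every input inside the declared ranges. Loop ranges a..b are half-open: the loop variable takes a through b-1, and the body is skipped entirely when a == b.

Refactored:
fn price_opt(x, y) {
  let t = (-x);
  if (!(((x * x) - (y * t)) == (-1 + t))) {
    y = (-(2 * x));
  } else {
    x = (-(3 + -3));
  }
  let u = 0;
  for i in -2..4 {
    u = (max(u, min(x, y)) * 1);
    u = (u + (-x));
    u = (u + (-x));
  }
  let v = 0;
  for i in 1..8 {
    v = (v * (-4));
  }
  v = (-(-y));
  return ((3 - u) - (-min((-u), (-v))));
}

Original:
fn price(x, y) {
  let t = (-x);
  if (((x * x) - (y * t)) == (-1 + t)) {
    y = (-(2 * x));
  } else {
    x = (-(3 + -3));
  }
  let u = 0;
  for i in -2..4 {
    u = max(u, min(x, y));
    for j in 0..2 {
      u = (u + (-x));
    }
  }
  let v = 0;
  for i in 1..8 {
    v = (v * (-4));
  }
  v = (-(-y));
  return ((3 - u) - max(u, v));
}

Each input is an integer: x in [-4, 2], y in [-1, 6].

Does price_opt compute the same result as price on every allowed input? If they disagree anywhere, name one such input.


Evaluate both at x=-4, y=-1.
price: t := 4 | (((x * x) - (y * t)) == (-1 + t)): false | x := 0 | u := 0 | iter i=-2: | u := 0 | iter j=0: | u := 0 | iter j=1: | u := 0 | iter i=-1: | u := 0 | iter j=0: | u := 0 | iter j=1: | u := 0 | iter i=0: | u := 0 | iter j=0: | u := 0 | iter j=1: | u := 0 | iter i=1: | u := 0 | iter j=0: | u := 0 | iter j=1: | u := 0 | iter i=2: | u := 0 | iter j=0: | u := 0 | iter j=1: | u := 0 | iter i=3: | u := 0 | iter j=0: | u := 0 | iter j=1: | u := 0 | v := 0 | iter i=1: | v := 0 | iter i=2: | v := 0 | iter i=3: | v := 0 | iter i=4: | v := 0 | iter i=5: | v := 0 | iter i=6: | v := 0 | iter i=7: | v := 0 | v := -1 | result 3
price_opt: t := 4 | (!(((x * x) - (y * t)) == (-1 + t))): true | y := 8 | u := 0 | iter i=-2: | u := 0 | u := 4 | u := 8 | iter i=-1: | u := 8 | u := 12 | u := 16 | iter i=0: | u := 16 | u := 20 | u := 24 | iter i=1: | u := 24 | u := 28 | u := 32 | iter i=2: | u := 32 | u := 36 | u := 40 | iter i=3: | u := 40 | u := 44 | u := 48 | v := 0 | iter i=1: | v := 0 | iter i=2: | v := 0 | iter i=3: | v := 0 | iter i=4: | v := 0 | iter i=5: | v := 0 | iter i=6: | v := 0 | iter i=7: | v := 0 | v := 8 | result -93
3 and -93 differ, so these are not the same function on this domain.
verdict: not equivalent; witness: x=-4, y=-1


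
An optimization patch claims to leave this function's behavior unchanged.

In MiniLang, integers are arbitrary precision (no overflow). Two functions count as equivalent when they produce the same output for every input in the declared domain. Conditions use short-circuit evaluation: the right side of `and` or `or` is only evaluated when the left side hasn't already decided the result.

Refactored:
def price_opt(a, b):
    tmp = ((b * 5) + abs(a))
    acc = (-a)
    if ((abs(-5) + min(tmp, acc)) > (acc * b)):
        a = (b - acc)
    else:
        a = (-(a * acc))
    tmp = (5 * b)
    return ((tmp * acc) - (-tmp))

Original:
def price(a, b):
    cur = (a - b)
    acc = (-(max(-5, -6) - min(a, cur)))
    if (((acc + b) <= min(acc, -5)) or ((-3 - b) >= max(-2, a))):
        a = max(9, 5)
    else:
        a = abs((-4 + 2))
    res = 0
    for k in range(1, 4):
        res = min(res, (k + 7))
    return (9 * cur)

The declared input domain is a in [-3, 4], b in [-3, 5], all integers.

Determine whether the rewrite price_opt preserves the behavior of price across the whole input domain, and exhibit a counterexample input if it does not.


The rewrite breaks on a=-3, b=-3, where the results are 0 and -60.
price: cur becomes 0; next acc becomes 2; next (((acc + b) <= min(acc, -5)) or ((-3 - b) >= max(-2, a))) evaluates to true; next a becomes 9; next res becomes 0; next at k=1:; next res becomes 0; next at k=2:; next res becomes 0; next at k=3:; next res becomes 0; next final value 0
price_opt: tmp becomes -12; next acc becomes 3; next ((abs(-5) + min(tmp, acc)) > (acc * b)) evaluates to true; next a becomes -6; next tmp becomes -15; next final value -60
verdict: not equivalent; witness: a=-3, b=-3


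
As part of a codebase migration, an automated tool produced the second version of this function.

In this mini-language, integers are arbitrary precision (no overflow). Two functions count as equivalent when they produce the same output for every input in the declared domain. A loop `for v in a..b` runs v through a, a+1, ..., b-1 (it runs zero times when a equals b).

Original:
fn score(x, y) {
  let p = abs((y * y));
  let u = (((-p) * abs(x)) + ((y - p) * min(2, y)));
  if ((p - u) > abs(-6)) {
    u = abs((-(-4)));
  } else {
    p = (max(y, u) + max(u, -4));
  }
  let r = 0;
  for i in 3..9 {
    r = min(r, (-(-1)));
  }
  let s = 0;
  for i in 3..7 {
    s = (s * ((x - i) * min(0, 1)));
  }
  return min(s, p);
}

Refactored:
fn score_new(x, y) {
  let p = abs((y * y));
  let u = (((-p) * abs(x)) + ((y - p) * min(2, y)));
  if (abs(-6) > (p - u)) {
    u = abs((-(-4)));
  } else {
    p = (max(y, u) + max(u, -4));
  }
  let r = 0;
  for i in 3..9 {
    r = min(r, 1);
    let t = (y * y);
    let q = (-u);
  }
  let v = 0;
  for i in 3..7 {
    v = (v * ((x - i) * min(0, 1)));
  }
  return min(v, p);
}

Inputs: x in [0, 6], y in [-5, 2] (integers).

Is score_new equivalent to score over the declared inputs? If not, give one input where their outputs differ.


x=0, y=2 yields 0 from score but -2 from score_new.
verdict: not equivalent; witness: x=0, y=2


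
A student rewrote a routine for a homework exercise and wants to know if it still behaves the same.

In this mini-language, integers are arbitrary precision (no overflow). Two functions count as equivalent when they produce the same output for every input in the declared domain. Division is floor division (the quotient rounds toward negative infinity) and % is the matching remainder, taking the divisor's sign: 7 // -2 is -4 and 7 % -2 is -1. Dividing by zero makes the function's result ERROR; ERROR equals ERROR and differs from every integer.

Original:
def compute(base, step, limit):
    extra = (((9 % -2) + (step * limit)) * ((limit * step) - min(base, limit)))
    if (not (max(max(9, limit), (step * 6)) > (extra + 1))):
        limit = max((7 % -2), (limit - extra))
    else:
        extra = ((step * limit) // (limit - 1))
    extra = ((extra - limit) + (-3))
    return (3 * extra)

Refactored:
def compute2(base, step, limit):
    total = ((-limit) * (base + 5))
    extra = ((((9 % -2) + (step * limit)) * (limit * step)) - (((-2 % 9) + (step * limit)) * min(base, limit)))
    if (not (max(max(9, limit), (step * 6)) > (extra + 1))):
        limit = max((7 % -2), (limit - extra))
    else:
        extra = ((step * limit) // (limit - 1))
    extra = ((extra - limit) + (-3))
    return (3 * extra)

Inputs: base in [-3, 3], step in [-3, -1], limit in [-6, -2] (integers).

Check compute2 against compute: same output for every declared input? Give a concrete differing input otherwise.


Try base=-3, step=-3, limit=-6.
compute: extra=408, then (not (max(max(9, limit), (step * 6)) > (extra + 1))) is true, then limit=-1, then extra=406, then returns 1218
compute2: total=12, then extra=456, then (not (max(max(9, limit), (step * 6)) > (extra + 1))) is true, then limit=-1, then extra=454, then returns 1362
1218 vs 1362 — the two versions disagree here.
verdict: not equivalent; witness: base=-3, step=-3, limit=-6
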